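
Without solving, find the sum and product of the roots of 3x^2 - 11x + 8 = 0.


By Vieta's formulas for ax^2 + bx + c = 0:
  Sum of roots = -b/a
  Product of roots = c/a

Here a = 3, b = -11, c = 8
Sum = -(-11)/3 = 11/3
Product = 8/3 = 8/3

Sum = 11/3, Product = 8/3


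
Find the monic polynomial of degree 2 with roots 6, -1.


A monic polynomial with roots 6, -1 is:
p(x) = (x - 6)(x + 1)
After multiplying by (x - 6): x - 6
After multiplying by (x + 1): x^2 - 5x - 6

x^2 - 5x - 6


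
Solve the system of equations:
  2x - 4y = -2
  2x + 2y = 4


Using Cramer's rule:
Determinant D = (2)(2) - (2)(-4) = 4 + 8 = 12
Dx = (-2)(2) - (4)(-4) = -4 + 16 = 12
Dy = (2)(4) - (2)(-2) = 8 + 4 = 12
x = Dx/D = 12/12 = 1
y = Dy/D = 12/12 = 1

x = 1, y = 1


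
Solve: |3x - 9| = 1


An absolute value equation |expr| = 1 gives two cases:
Case 1: 3x - 9 = 1
  3x = 10, so x = 10/3
Case 2: 3x - 9 = -1
  3x = 8, so x = 8/3

x = 8/3, x = 10/3


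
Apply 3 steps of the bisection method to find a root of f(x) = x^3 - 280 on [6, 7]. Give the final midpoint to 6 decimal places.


f(x) = x^3 - 280
f(6) = -64 < 0
f(7) = 63 > 0

Step 1: midpoint = (6.000000 + 7.000000)/2 = 6.500000
  f(6.500000) = -5.375000
  f(mid) < 0, so root is in [6.500000, 7.000000]

Step 2: midpoint = (6.500000 + 7.000000)/2 = 6.750000
  f(6.750000) = 27.546875
  f(mid) > 0, so root is in [6.500000, 6.750000]

Step 3: midpoint = (6.500000 + 6.750000)/2 = 6.625000
  f(6.625000) = 10.775391
  f(mid) > 0, so root is in [6.500000, 6.625000]

midpoint = 6.625000


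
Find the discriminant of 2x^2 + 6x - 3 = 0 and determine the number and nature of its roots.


For ax^2 + bx + c = 0, discriminant D = b^2 - 4ac
Here a = 2, b = 6, c = -3
D = (6)^2 - 4(2)(-3) = 36 + 24 = 60

D = 60 > 0 but not a perfect square
The equation has 2 distinct real irrational roots.

Discriminant = 60, 2 distinct real irrational roots


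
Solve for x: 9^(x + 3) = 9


Express both sides with the same base.
9 = 9^1
Since the bases match, equate exponents: x + 3 = 1
So x = 1 - (3) = -2

x = -2


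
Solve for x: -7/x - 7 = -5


Subtract -7 from both sides: -7/x = 2
Multiply both sides by x: -7 = 2 * x
Divide by 2: x = -7/2

x = -7/2


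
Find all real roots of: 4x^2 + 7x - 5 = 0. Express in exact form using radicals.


Using the quadratic formula: x = (-b ± sqrt(b^2 - 4ac)) / (2a)
Here a = 4, b = 7, c = -5
Discriminant = b^2 - 4ac = 7^2 - 4(4)(-5) = 49 + 80 = 129
Since discriminant = 129 > 0, there are two real roots.
x = (-7 ± sqrt(129)) / 8
Numerically: x ≈ 0.5447 or x ≈ -2.2947

x = (-7 + sqrt(129)) / 8 or x = (-7 - sqrt(129)) / 8


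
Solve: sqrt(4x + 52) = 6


Square both sides: 4x + 52 = 6^2 = 36
4x = 36 - 52 = -16
x = -4
Check: sqrt(4*(-4) + 52) = sqrt(36) = 6 ✓

x = -4


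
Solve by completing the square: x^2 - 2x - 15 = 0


Start: x^2 - 2x - 15 = 0
Move constant: x^2 - 2x = 15
Half of -2 is -1, squared is 1
Add 1 to both sides: x^2 - 2x + 1 = 16
(x - 1)^2 = 16
x - 1 = ±4
x = 1 + 4 = 5 or x = 1 - 4 = -3

x = -3, x = 5


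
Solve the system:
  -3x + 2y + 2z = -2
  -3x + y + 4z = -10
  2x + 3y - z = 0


Using Cramer's rule. Expand each determinant along the first row.
D  = (-3)*[1*(-1) - 4*3] - 2*[(-3)*(-1) - 4*2] + 2*[(-3)*3 - 1*2]
  = (-3)*(-13) - 2*(-5) + 2*(-11) = 27
Dx = (-2)*[1*(-1) - 4*3] - 2*[(-10)*(-1) - 4*0] + 2*[(-10)*3 - 1*0]
  = (-2)*(-13) - 2*(10) + 2*(-30) = -54
Dy = (-3)*[(-10)*(-1) - 4*0] - (-2)*[(-3)*(-1) - 4*2] + 2*[(-3)*0 - (-10)*2]
  = (-3)*(10) - (-2)*(-5) + 2*(20) = 0
Dz = (-3)*[1*0 - (-10)*3] - 2*[(-3)*0 - (-10)*2] + (-2)*[(-3)*3 - 1*2]
  = (-3)*(30) - 2*(20) + (-2)*(-11) = -108
x = Dx/D = -54/27 = -2, y = Dy/D = 0/27 = 0, z = Dz/D = -108/27 = -4
Check eq1: (-3)(-2) + (2)(0) + (2)(-4) = -2 = -2 ✓
Check eq2: (-3)(-2) + (1)(0) + (4)(-4) = -10 = -10 ✓
Check eq3: (2)(-2) + (3)(0) + (-1)(-4) = 0 = 0 ✓

x = -2, y = 0, z = -4


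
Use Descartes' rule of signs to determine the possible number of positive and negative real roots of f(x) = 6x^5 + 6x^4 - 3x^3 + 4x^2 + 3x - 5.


Descartes' rule of signs:

For positive roots, count sign changes in f(x) = 6x^5 + 6x^4 - 3x^3 + 4x^2 + 3x - 5:
Signs of coefficients: +, +, -, +, +, -
Number of sign changes: 3
Possible positive real roots: 3, 1

For negative roots, examine f(-x) = -6x^5 + 6x^4 + 3x^3 + 4x^2 - 3x - 5:
Signs of coefficients: -, +, +, +, -, -
Number of sign changes: 2
Possible negative real roots: 2, 0

Positive roots: 3 or 1; Negative roots: 2 or 0


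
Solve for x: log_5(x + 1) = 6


Convert to exponential form: x + 1 = 5^6 = 15625
x = 15625 - 1 = 15624
Check: log_5(15624 + 1) = log_5(15625) = log_5(15625) = 6 ✓

x = 15624


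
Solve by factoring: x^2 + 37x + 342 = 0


We need two numbers that multiply to 342 and add to 37.
Those numbers are 18 and 19 (since 18 * 19 = 342 and 18 + 19 = 37).
So x^2 + 37x + 342 = (x + 18)(x + 19) = 0
Setting each factor to zero: x = -18 or x = -19

x = -19, x = -18


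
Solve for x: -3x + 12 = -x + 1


Starting with: -3x + 12 = -x + 1
Move all x terms to left: (-3 + 1)x = 1 - 12
Simplify: -2x = -11
Divide both sides by -2: x = 11/2

x = 11/2


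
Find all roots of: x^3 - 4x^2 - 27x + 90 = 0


Let p(x) = x^3 - 4x^2 - 27x + 90. By the rational root theorem (leading coefficient 1), any rational root is an integer divisor of 90: try ±1, ±2, ... in turn.
Test x = 1: value = 60 ≠ 0.
Test x = -1: value = 112 ≠ 0.
Test x = 2: value = 28 ≠ 0.
Test x = -2: value = 120 ≠ 0.
Test x = 3: value = 0 ✓, so (x - 3) is a factor.
Synthetic division by (x - 3): bring down 1; 1(3) - 4 = -1; (-1)(3) - 27 = -30; (-30)(3) + 90 = 0 → quotient x^2 - x - 30, remainder 0.
Solve the quadratic x^2 - x - 30 = 0: discriminant = (-1)^2 - 4(1)(-30) = 1 + 120 = 121.
sqrt(121) = 11, so x = (1 ± 11)/2: x = 6 or x = -5.
Collecting all roots found:

x = -5, x = 3, x = 6


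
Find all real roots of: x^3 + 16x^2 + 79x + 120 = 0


Let p(x) = x^3 + 16x^2 + 79x + 120. By the rational root theorem (leading coefficient 1), any rational root is an integer divisor of 120: try ±1, ±2, ... in turn.
Test x = 1: value = 216 ≠ 0.
Test x = -1: value = 56 ≠ 0.
Test x = 2: value = 350 ≠ 0.
Test x = -2: value = 18 ≠ 0.
Test x = 3: value = 528 ≠ 0.
Test x = -3: value = 0 ✓, so (x + 3) is a factor.
Synthetic division by (x + 3): bring down 1; 1(-3) + 16 = 13; 13(-3) + 79 = 40; 40(-3) + 120 = 0 → quotient x^2 + 13x + 40, remainder 0.
Solve the quadratic x^2 + 13x + 40 = 0: discriminant = 13^2 - 4(1)(40) = 169 - 160 = 9.
sqrt(9) = 3, so x = (-13 ± 3)/2: x = -5 or x = -8.

x = -8, x = -5, x = -3


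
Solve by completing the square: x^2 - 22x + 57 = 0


Start: x^2 - 22x + 57 = 0
Move constant: x^2 - 22x = -57
Half of -22 is -11, squared is 121
Add 121 to both sides: x^2 - 22x + 121 = 64
(x - 11)^2 = 64
x - 11 = ±8
x = 11 + 8 = 19 or x = 11 - 8 = 3

x = 3, x = 19


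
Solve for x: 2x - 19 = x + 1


Starting with: 2x - 19 = x + 1
Move all x terms to left: (2 - 1)x = 1 + 19
Simplify: x = 20
Divide both sides by 1: x = 20

x = 20


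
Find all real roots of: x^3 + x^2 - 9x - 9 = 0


Let p(x) = x^3 + x^2 - 9x - 9. By the rational root theorem (leading coefficient 1), any rational root is an integer divisor of 9: try ±1, ±2, ... in turn.
Test x = 1: value = -16 ≠ 0.
Test x = -1: value = 0 ✓, so (x + 1) is a factor.
Synthetic division by (x + 1): bring down 1; 1(-1) + 1 = 0; 0(-1) - 9 = -9; (-9)(-1) - 9 = 0 → quotient x^2 - 9, remainder 0.
Solve the quadratic x^2 - 9 = 0: discriminant = 0^2 - 4(1)(-9) = 0 + 36 = 36.
sqrt(36) = 6, so x = (0 ± 6)/2: x = 3 or x = -3.

x = -3, x = -1, x = 3


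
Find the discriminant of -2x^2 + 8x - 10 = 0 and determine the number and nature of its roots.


For ax^2 + bx + c = 0, discriminant D = b^2 - 4ac
Here a = -2, b = 8, c = -10
D = (8)^2 - 4(-2)(-10) = 64 - 80 = -16

D = -16 < 0
The equation has no real roots (2 complex conjugate roots).

Discriminant = -16, no real roots (2 complex conjugate roots)


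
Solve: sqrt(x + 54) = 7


Square both sides: x + 54 = 7^2 = 49
x = 49 - 54 = -5
x = -5
Check: sqrt(1*(-5) + 54) = sqrt(49) = 7 ✓

x = -5


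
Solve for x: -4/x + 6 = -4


Subtract 6 from both sides: -4/x = -10
Multiply both sides by x: -4 = -10 * x
Divide by -10: x = 2/5

x = 2/5


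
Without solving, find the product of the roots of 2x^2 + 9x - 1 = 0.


By Vieta's formulas for ax^2 + bx + c = 0:
  Sum of roots = -b/a
  Product of roots = c/a

Here a = 2, b = 9, c = -1
Sum = -(9)/2 = -9/2
Product = -1/2 = -1/2

Product = -1/2


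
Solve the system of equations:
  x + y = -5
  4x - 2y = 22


Using Cramer's rule:
Determinant D = (1)(-2) - (4)(1) = -2 - 4 = -6
Dx = (-5)(-2) - (22)(1) = 10 - 22 = -12
Dy = (1)(22) - (4)(-5) = 22 + 20 = 42
x = Dx/D = -12/-6 = 2
y = Dy/D = 42/-6 = -7

x = 2, y = -7


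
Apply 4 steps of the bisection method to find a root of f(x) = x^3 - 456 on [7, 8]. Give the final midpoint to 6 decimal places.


f(x) = x^3 - 456
f(7) = -113 < 0
f(8) = 56 > 0

Step 1: midpoint = (7.000000 + 8.000000)/2 = 7.500000
  f(7.500000) = -34.125000
  f(mid) < 0, so root is in [7.500000, 8.000000]

Step 2: midpoint = (7.500000 + 8.000000)/2 = 7.750000
  f(7.750000) = 9.484375
  f(mid) > 0, so root is in [7.500000, 7.750000]

Step 3: midpoint = (7.500000 + 7.750000)/2 = 7.625000
  f(7.625000) = -12.677734
  f(mid) < 0, so root is in [7.625000, 7.750000]

Step 4: midpoint = (7.625000 + 7.750000)/2 = 7.687500
  f(7.687500) = -1.686768
  f(mid) < 0, so root is in [7.687500, 7.750000]

midpoint = 7.687500


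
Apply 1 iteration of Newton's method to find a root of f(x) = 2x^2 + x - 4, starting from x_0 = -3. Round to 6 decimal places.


Newton's method: x_(n+1) = x_n - f(x_n)/f'(x_n)
f(x) = 2x^2 + x - 4
f'(x) = 4x + 1

Iteration 1:
  f(-3.000000) = 11.000000
  f'(-3.000000) = -11.000000
  x_1 = -3.000000 - (11.000000)/(-11.000000) = -2.000000

x_1 = -2.000000


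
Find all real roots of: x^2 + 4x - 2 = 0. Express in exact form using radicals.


Using the quadratic formula: x = (-b ± sqrt(b^2 - 4ac)) / (2a)
Here a = 1, b = 4, c = -2
Discriminant = b^2 - 4ac = 4^2 - 4(1)(-2) = 16 + 8 = 24
Since discriminant = 24 > 0, there are two real roots.
x = (-4 ± 2*sqrt(6)) / 2
Simplifying: x = -2 ± sqrt(6)
Numerically: x ≈ 0.4495 or x ≈ -4.4495

x = -2 + sqrt(6) or x = -2 - sqrt(6)


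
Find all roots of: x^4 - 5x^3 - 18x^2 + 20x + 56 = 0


Let p(x) = x^4 - 5x^3 - 18x^2 + 20x + 56. By the rational root theorem (leading coefficient 1), any rational root is an integer divisor of 56: try ±1, ±2, ... in turn.
Test x = 1: value = 54 ≠ 0.
Test x = -1: value = 24 ≠ 0.
Test x = 2: value = 0 ✓, so (x - 2) is a factor.
Synthetic division by (x - 2): bring down 1; 1(2) - 5 = -3; (-3)(2) - 18 = -24; (-24)(2) + 20 = -28; (-28)(2) + 56 = 0 → quotient x^3 - 3x^2 - 24x - 28, remainder 0.
Continue with the quotient x^3 - 3x^2 - 24x - 28 (candidates must divide 28; re-test x = 2 first in case it repeats).
Test x = 2: value = -80 ≠ 0.
Test x = -2: value = 0 ✓, so (x + 2) is a factor.
Synthetic division by (x + 2): bring down 1; 1(-2) - 3 = -5; (-5)(-2) - 24 = -14; (-14)(-2) - 28 = 0 → quotient x^2 - 5x - 14, remainder 0.
Solve the quadratic x^2 - 5x - 14 = 0: discriminant = (-5)^2 - 4(1)(-14) = 25 + 56 = 81.
sqrt(81) = 9, so x = (5 ± 9)/2: x = 7 or x = -2.
Collecting all roots found:

x = -2 (multiplicity 2), x = 2, x = 7


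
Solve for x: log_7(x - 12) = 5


Convert to exponential form: x - 12 = 7^5 = 16807
x = 16807 + 12 = 16819
Check: log_7(16819 - 12) = log_7(16807) = log_7(16807) = 5 ✓

x = 16819


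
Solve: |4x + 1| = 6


An absolute value equation |expr| = 6 gives two cases:
Case 1: 4x + 1 = 6
  4x = 5, so x = 5/4
Case 2: 4x + 1 = -6
  4x = -7, so x = -7/4

x = -7/4, x = 5/4


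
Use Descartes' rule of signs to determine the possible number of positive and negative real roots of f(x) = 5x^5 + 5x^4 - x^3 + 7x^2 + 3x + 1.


Descartes' rule of signs:

For positive roots, count sign changes in f(x) = 5x^5 + 5x^4 - x^3 + 7x^2 + 3x + 1:
Signs of coefficients: +, +, -, +, +, +
Number of sign changes: 2
Possible positive real roots: 2, 0

For negative roots, examine f(-x) = -5x^5 + 5x^4 + x^3 + 7x^2 - 3x + 1:
Signs of coefficients: -, +, +, +, -, +
Number of sign changes: 3
Possible negative real roots: 3, 1

Positive roots: 2 or 0; Negative roots: 3 or 1


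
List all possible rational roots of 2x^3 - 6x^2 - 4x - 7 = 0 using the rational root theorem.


Rational root theorem: possible roots are ±p/q where:
  p divides the constant term (-7): p ∈ {1, 7}
  q divides the leading coefficient (2): q ∈ {1, 2}

All possible rational roots: -7, -7/2, -1, -1/2, 1/2, 1, 7/2, 7

-7, -7/2, -1, -1/2, 1/2, 1, 7/2, 7


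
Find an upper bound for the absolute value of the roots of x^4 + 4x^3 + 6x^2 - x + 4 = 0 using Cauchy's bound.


Cauchy's bound: all roots r satisfy |r| <= 1 + max(|a_i/a_n|) for i = 0,...,n-1
where a_n is the leading coefficient.

Coefficients: [1, 4, 6, -1, 4]
Leading coefficient a_n = 1
Ratios |a_i/a_n|: 4, 6, 1, 4
Maximum ratio: 6
Cauchy's bound: |r| <= 1 + 6 = 7

Upper bound = 7


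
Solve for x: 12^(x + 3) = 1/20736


Express both sides with the same base.
1/20736 = 12^(-4)
Since the bases match, equate exponents: x + 3 = -4
So x = -4 - (3) = -7

x = -7


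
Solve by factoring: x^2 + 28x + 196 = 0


We need two numbers that multiply to 196 and add to 28.
Those numbers are 14 and 14 (since 14 * 14 = 196 and 14 + 14 = 28).
So x^2 + 28x + 196 = (x + 14)(x + 14) = 0
Setting each factor to zero: x = -14 or x = -14

x = -14


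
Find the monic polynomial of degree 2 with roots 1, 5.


A monic polynomial with roots 1, 5 is:
p(x) = (x - 1)(x - 5)
After multiplying by (x - 1): x - 1
After multiplying by (x - 5): x^2 - 6x + 5

x^2 - 6x + 5


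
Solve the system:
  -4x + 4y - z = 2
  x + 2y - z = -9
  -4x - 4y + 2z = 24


Using Cramer's rule. Expand each determinant along the first row.
D  = (-4)*[2*2 - (-1)*(-4)] - 4*[1*2 - (-1)*(-4)] + (-1)*[1*(-4) - 2*(-4)]
  = (-4)*(0) - 4*(-2) + (-1)*(4) = 4
Dx = 2*[2*2 - (-1)*(-4)] - 4*[(-9)*2 - (-1)*24] + (-1)*[(-9)*(-4) - 2*24]
  = 2*(0) - 4*(6) + (-1)*(-12) = -12
Dy = (-4)*[(-9)*2 - (-1)*24] - 2*[1*2 - (-1)*(-4)] + (-1)*[1*24 - (-9)*(-4)]
  = (-4)*(6) - 2*(-2) + (-1)*(-12) = -8
Dz = (-4)*[2*24 - (-9)*(-4)] - 4*[1*24 - (-9)*(-4)] + 2*[1*(-4) - 2*(-4)]
  = (-4)*(12) - 4*(-12) + 2*(4) = 8
x = Dx/D = -12/4 = -3, y = Dy/D = -8/4 = -2, z = Dz/D = 8/4 = 2
Check eq1: (-4)(-3) + (4)(-2) + (-1)(2) = 2 = 2 ✓
Check eq2: (1)(-3) + (2)(-2) + (-1)(2) = -9 = -9 ✓
Check eq3: (-4)(-3) + (-4)(-2) + (2)(2) = 24 = 24 ✓

x = -3, y = -2, z = 2


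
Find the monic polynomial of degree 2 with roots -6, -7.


A monic polynomial with roots -6, -7 is:
p(x) = (x + 6)(x + 7)
After multiplying by (x + 6): x + 6
After multiplying by (x + 7): x^2 + 13x + 42

x^2 + 13x + 42


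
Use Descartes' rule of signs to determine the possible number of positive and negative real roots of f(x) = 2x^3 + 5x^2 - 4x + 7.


Descartes' rule of signs:

For positive roots, count sign changes in f(x) = 2x^3 + 5x^2 - 4x + 7:
Signs of coefficients: +, +, -, +
Number of sign changes: 2
Possible positive real roots: 2, 0

For negative roots, examine f(-x) = -2x^3 + 5x^2 + 4x + 7:
Signs of coefficients: -, +, +, +
Number of sign changes: 1
Possible negative real roots: 1

Positive roots: 2 or 0; Negative roots: 1


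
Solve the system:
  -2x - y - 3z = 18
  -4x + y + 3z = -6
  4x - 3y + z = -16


Using Cramer's rule. Expand each determinant along the first row.
D  = (-2)*[1*1 - 3*(-3)] - (-1)*[(-4)*1 - 3*4] + (-3)*[(-4)*(-3) - 1*4]
  = (-2)*(10) - (-1)*(-16) + (-3)*(8) = -60
Dx = 18*[1*1 - 3*(-3)] - (-1)*[(-6)*1 - 3*(-16)] + (-3)*[(-6)*(-3) - 1*(-16)]
  = 18*(10) - (-1)*(42) + (-3)*(34) = 120
Dy = (-2)*[(-6)*1 - 3*(-16)] - 18*[(-4)*1 - 3*4] + (-3)*[(-4)*(-16) - (-6)*4]
  = (-2)*(42) - 18*(-16) + (-3)*(88) = -60
Dz = (-2)*[1*(-16) - (-6)*(-3)] - (-1)*[(-4)*(-16) - (-6)*4] + 18*[(-4)*(-3) - 1*4]
  = (-2)*(-34) - (-1)*(88) + 18*(8) = 300
x = Dx/D = 120/-60 = -2, y = Dy/D = -60/-60 = 1, z = Dz/D = 300/-60 = -5
Check eq1: (-2)(-2) + (-1)(1) + (-3)(-5) = 18 = 18 ✓
Check eq2: (-4)(-2) + (1)(1) + (3)(-5) = -6 = -6 ✓
Check eq3: (4)(-2) + (-3)(1) + (1)(-5) = -16 = -16 ✓

x = -2, y = 1, z = -5


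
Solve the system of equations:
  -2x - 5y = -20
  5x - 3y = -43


Using Cramer's rule:
Determinant D = (-2)(-3) - (5)(-5) = 6 + 25 = 31
Dx = (-20)(-3) - (-43)(-5) = 60 - 215 = -155
Dy = (-2)(-43) - (5)(-20) = 86 + 100 = 186
x = Dx/D = -155/31 = -5
y = Dy/D = 186/31 = 6

x = -5, y = 6


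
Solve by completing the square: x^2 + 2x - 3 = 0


Start: x^2 + 2x - 3 = 0
Move constant: x^2 + 2x = 3
Half of 2 is 1, squared is 1
Add 1 to both sides: x^2 + 2x + 1 = 4
(x + 1)^2 = 4
x + 1 = ±2
x = -1 + 2 = 1 or x = -1 - 2 = -3

x = -3, x = 1


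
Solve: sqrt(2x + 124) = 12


Square both sides: 2x + 124 = 12^2 = 144
2x = 144 - 124 = 20
x = 10
Check: sqrt(2*10 + 124) = sqrt(144) = 12 ✓

x = 10


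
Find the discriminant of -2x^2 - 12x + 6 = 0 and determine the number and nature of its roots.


For ax^2 + bx + c = 0, discriminant D = b^2 - 4ac
Here a = -2, b = -12, c = 6
D = (-12)^2 - 4(-2)(6) = 144 + 48 = 192

D = 192 > 0 but not a perfect square
The equation has 2 distinct real irrational roots.

Discriminant = 192, 2 distinct real irrational roots


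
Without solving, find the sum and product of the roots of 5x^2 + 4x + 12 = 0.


By Vieta's formulas for ax^2 + bx + c = 0:
  Sum of roots = -b/a
  Product of roots = c/a

Here a = 5, b = 4, c = 12
Sum = -(4)/5 = -4/5
Product = 12/5 = 12/5

Sum = -4/5, Product = 12/5


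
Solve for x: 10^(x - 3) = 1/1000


Express both sides with the same base.
1/1000 = 10^(-3)
Since the bases match, equate exponents: x - 3 = -3
So x = -3 - (-3) = 0

x = 0


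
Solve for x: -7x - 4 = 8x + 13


Starting with: -7x - 4 = 8x + 13
Move all x terms to left: (-7 - 8)x = 13 + 4
Simplify: -15x = 17
Divide both sides by -15: x = -17/15

x = -17/15


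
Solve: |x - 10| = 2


An absolute value equation |expr| = 2 gives two cases:
Case 1: x - 10 = 2
  x = 12, so x = 12
Case 2: x - 10 = -2
  x = 8, so x = 8

x = 8, x = 12


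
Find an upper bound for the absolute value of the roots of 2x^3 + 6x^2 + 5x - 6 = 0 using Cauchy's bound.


Cauchy's bound: all roots r satisfy |r| <= 1 + max(|a_i/a_n|) for i = 0,...,n-1
where a_n is the leading coefficient.

Coefficients: [2, 6, 5, -6]
Leading coefficient a_n = 2
Ratios |a_i/a_n|: 3, 5/2, 3
Maximum ratio: 3
Cauchy's bound: |r| <= 1 + 3 = 4

Upper bound = 4


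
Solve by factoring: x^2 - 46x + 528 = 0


We need two numbers that multiply to 528 and add to -46.
Those numbers are -22 and -24 (since (-22) * (-24) = 528 and (-22) + (-24) = -46).
So x^2 - 46x + 528 = (x - 22)(x - 24) = 0
Setting each factor to zero: x = 22 or x = 24

x = 22, x = 24


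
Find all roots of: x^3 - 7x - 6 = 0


Let p(x) = x^3 - 7x - 6. By the rational root theorem (leading coefficient 1), any rational root is an integer divisor of 6: try ±1, ±2, ... in turn.
Test x = 1: value = -12 ≠ 0.
Test x = -1: value = 0 ✓, so (x + 1) is a factor.
Synthetic division by (x + 1): bring down 1; 1(-1) + 0 = -1; (-1)(-1) - 7 = -6; (-6)(-1) - 6 = 0 → quotient x^2 - x - 6, remainder 0.
Solve the quadratic x^2 - x - 6 = 0: discriminant = (-1)^2 - 4(1)(-6) = 1 + 24 = 25.
sqrt(25) = 5, so x = (1 ± 5)/2: x = 3 or x = -2.
Collecting all roots found:

x = -2, x = -1, x = 3


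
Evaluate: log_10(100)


We need the exponent such that 10^? = 100
10^2 = 100
Therefore log_10(100) = 2

2


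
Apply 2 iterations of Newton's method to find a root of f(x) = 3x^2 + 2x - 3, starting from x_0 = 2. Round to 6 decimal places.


Newton's method: x_(n+1) = x_n - f(x_n)/f'(x_n)
f(x) = 3x^2 + 2x - 3
f'(x) = 6x + 2

Iteration 1:
  f(2.000000) = 13.000000
  f'(2.000000) = 14.000000
  x_1 = 2.000000 - (13.000000)/(14.000000) = 1.071429

Iteration 2:
  f(1.071429) = 2.586735
  f'(1.071429) = 8.428571
  x_2 = 1.071429 - (2.586735)/(8.428571) = 0.764528

x_2 = 0.764528


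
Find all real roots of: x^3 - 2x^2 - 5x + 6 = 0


Let p(x) = x^3 - 2x^2 - 5x + 6. By the rational root theorem (leading coefficient 1), any rational root is an integer divisor of 6: try ±1, ±2, ... in turn.
Test x = 1: value = 0 ✓, so (x - 1) is a factor.
Synthetic division by (x - 1): bring down 1; 1(1) - 2 = -1; (-1)(1) - 5 = -6; (-6)(1) + 6 = 0 → quotient x^2 - x - 6, remainder 0.
Solve the quadratic x^2 - x - 6 = 0: discriminant = (-1)^2 - 4(1)(-6) = 1 + 24 = 25.
sqrt(25) = 5, so x = (1 ± 5)/2: x = 3 or x = -2.

x = -2, x = 1, x = 3


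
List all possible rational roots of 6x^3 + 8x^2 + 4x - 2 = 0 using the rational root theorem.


Rational root theorem: possible roots are ±p/q where:
  p divides the constant term (-2): p ∈ {1, 2}
  q divides the leading coefficient (6): q ∈ {1, 2, 3, 6}

All possible rational roots: -2, -1, -2/3, -1/2, -1/3, -1/6, 1/6, 1/3, 1/2, 2/3, 1, 2

-2, -1, -2/3, -1/2, -1/3, -1/6, 1/6, 1/3, 1/2, 2/3, 1, 2


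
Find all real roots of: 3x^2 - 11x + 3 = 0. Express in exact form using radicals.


Using the quadratic formula: x = (-b ± sqrt(b^2 - 4ac)) / (2a)
Here a = 3, b = -11, c = 3
Discriminant = b^2 - 4ac = (-11)^2 - 4(3)(3) = 121 - 36 = 85
Since discriminant = 85 > 0, there are two real roots.
x = (11 ± sqrt(85)) / 6
Numerically: x ≈ 3.3699 or x ≈ 0.2967

x = (11 + sqrt(85)) / 6 or x = (11 - sqrt(85)) / 6


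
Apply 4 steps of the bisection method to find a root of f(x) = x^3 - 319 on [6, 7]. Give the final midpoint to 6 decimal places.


f(x) = x^3 - 319
f(6) = -103 < 0
f(7) = 24 > 0

Step 1: midpoint = (6.000000 + 7.000000)/2 = 6.500000
  f(6.500000) = -44.375000
  f(mid) < 0, so root is in [6.500000, 7.000000]

Step 2: midpoint = (6.500000 + 7.000000)/2 = 6.750000
  f(6.750000) = -11.453125
  f(mid) < 0, so root is in [6.750000, 7.000000]

Step 3: midpoint = (6.750000 + 7.000000)/2 = 6.875000
  f(6.875000) = 5.951172
  f(mid) > 0, so root is in [6.750000, 6.875000]

Step 4: midpoint = (6.750000 + 6.875000)/2 = 6.812500
  f(6.812500) = -2.830811
  f(mid) < 0, so root is in [6.812500, 6.875000]

midpoint = 6.812500


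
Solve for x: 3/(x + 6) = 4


Multiply both sides by (x + 6): 3 = 4(x + 6)
Distribute: 3 = 4x + 24
4x = 3 - 24 = -21
x = -21/4

x = -21/4


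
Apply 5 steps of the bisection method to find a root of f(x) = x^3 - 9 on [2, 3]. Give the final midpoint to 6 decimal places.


f(x) = x^3 - 9
f(2) = -1 < 0
f(3) = 18 > 0

Step 1: midpoint = (2.000000 + 3.000000)/2 = 2.500000
  f(2.500000) = 6.625000
  f(mid) > 0, so root is in [2.000000, 2.500000]

Step 2: midpoint = (2.000000 + 2.500000)/2 = 2.250000
  f(2.250000) = 2.390625
  f(mid) > 0, so root is in [2.000000, 2.250000]

Step 3: midpoint = (2.000000 + 2.250000)/2 = 2.125000
  f(2.125000) = 0.595703
  f(mid) > 0, so root is in [2.000000, 2.125000]

Step 4: midpoint = (2.000000 + 2.125000)/2 = 2.062500
  f(2.062500) = -0.226318
  f(mid) < 0, so root is in [2.062500, 2.125000]

Step 5: midpoint = (2.062500 + 2.125000)/2 = 2.093750
  f(2.093750) = 0.178558
  f(mid) > 0, so root is in [2.062500, 2.093750]

midpoint = 2.093750


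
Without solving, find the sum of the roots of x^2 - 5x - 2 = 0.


By Vieta's formulas for ax^2 + bx + c = 0:
  Sum of roots = -b/a
  Product of roots = c/a

Here a = 1, b = -5, c = -2
Sum = -(-5)/1 = 5
Product = -2/1 = -2

Sum = 5


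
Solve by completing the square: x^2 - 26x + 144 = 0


Start: x^2 - 26x + 144 = 0
Move constant: x^2 - 26x = -144
Half of -26 is -13, squared is 169
Add 169 to both sides: x^2 - 26x + 169 = 25
(x - 13)^2 = 25
x - 13 = ±5
x = 13 + 5 = 18 or x = 13 - 5 = 8

x = 8, x = 18


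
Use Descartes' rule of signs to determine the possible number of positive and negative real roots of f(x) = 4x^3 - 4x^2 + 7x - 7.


Descartes' rule of signs:

For positive roots, count sign changes in f(x) = 4x^3 - 4x^2 + 7x - 7:
Signs of coefficients: +, -, +, -
Number of sign changes: 3
Possible positive real roots: 3, 1

For negative roots, examine f(-x) = -4x^3 - 4x^2 - 7x - 7:
Signs of coefficients: -, -, -, -
Number of sign changes: 0
Possible negative real roots: 0

Positive roots: 3 or 1; Negative roots: 0


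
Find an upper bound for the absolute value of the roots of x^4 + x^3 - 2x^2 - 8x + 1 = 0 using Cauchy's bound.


Cauchy's bound: all roots r satisfy |r| <= 1 + max(|a_i/a_n|) for i = 0,...,n-1
where a_n is the leading coefficient.

Coefficients: [1, 1, -2, -8, 1]
Leading coefficient a_n = 1
Ratios |a_i/a_n|: 1, 2, 8, 1
Maximum ratio: 8
Cauchy's bound: |r| <= 1 + 8 = 9

Upper bound = 9


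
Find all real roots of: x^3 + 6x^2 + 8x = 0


The constant term is 0, so x = 0 is a root. Factor out x:
  x(x^2 + 6x + 8) = 0
Solve the quadratic x^2 + 6x + 8 = 0: discriminant = 6^2 - 4(1)(8) = 36 - 32 = 4.
sqrt(4) = 2, so x = (-6 ± 2)/2: x = -2 or x = -4.

x = -4, x = -2, x = 0


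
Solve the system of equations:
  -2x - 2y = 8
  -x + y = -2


Using Cramer's rule:
Determinant D = (-2)(1) - (-1)(-2) = -2 - 2 = -4
Dx = (8)(1) - (-2)(-2) = 8 - 4 = 4
Dy = (-2)(-2) - (-1)(8) = 4 + 8 = 12
x = Dx/D = 4/-4 = -1
y = Dy/D = 12/-4 = -3

x = -1, y = -3


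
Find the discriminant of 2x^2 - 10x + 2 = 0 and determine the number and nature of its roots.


For ax^2 + bx + c = 0, discriminant D = b^2 - 4ac
Here a = 2, b = -10, c = 2
D = (-10)^2 - 4(2)(2) = 100 - 16 = 84

D = 84 > 0 but not a perfect square
The equation has 2 distinct real irrational roots.

Discriminant = 84, 2 distinct real irrational roots


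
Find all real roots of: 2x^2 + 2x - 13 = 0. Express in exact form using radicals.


Using the quadratic formula: x = (-b ± sqrt(b^2 - 4ac)) / (2a)
Here a = 2, b = 2, c = -13
Discriminant = b^2 - 4ac = 2^2 - 4(2)(-13) = 4 + 104 = 108
Since discriminant = 108 > 0, there are two real roots.
x = (-2 ± 6*sqrt(3)) / 4
Simplifying: x = (-1 ± 3*sqrt(3)) / 2
Numerically: x ≈ 2.0981 or x ≈ -3.0981

x = (-1 + 3*sqrt(3)) / 2 or x = (-1 - 3*sqrt(3)) / 2


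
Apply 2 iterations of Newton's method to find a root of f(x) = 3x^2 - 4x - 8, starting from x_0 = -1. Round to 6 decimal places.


Newton's method: x_(n+1) = x_n - f(x_n)/f'(x_n)
f(x) = 3x^2 - 4x - 8
f'(x) = 6x - 4

Iteration 1:
  f(-1.000000) = -1.000000
  f'(-1.000000) = -10.000000
  x_1 = -1.000000 - (-1.000000)/(-10.000000) = -1.100000

Iteration 2:
  f(-1.100000) = 0.030000
  f'(-1.100000) = -10.600000
  x_2 = -1.100000 - (0.030000)/(-10.600000) = -1.097170

x_2 = -1.097170


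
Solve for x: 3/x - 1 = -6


Subtract -1 from both sides: 3/x = -5
Multiply both sides by x: 3 = -5 * x
Divide by -5: x = -3/5

x = -3/5


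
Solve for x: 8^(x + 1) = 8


Express both sides with the same base.
8 = 8^1
Since the bases match, equate exponents: x + 1 = 1
So x = 1 - (1) = 0

x = 0


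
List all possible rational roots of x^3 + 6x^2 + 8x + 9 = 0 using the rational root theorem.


Rational root theorem: possible roots are ±p/q where:
  p divides the constant term (9): p ∈ {1, 3, 9}
  q divides the leading coefficient (1): q ∈ {1}

All possible rational roots: -9, -3, -1, 1, 3, 9

-9, -3, -1, 1, 3, 9


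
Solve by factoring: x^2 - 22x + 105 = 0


We need two numbers that multiply to 105 and add to -22.
Those numbers are -15 and -7 (since (-15) * (-7) = 105 and (-15) + (-7) = -22).
So x^2 - 22x + 105 = (x - 15)(x - 7) = 0
Setting each factor to zero: x = 15 or x = 7

x = 7, x = 15


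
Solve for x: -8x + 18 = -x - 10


Starting with: -8x + 18 = -x - 10
Move all x terms to left: (-8 + 1)x = -10 - 18
Simplify: -7x = -28
Divide both sides by -7: x = 4

x = 4


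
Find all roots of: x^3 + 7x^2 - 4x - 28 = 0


Let p(x) = x^3 + 7x^2 - 4x - 28. By the rational root theorem (leading coefficient 1), any rational root is an integer divisor of 28: try ±1, ±2, ... in turn.
Test x = 1: value = -24 ≠ 0.
Test x = -1: value = -18 ≠ 0.
Test x = 2: value = 0 ✓, so (x - 2) is a factor.
Synthetic division by (x - 2): bring down 1; 1(2) + 7 = 9; 9(2) - 4 = 14; 14(2) - 28 = 0 → quotient x^2 + 9x + 14, remainder 0.
Solve the quadratic x^2 + 9x + 14 = 0: discriminant = 9^2 - 4(1)(14) = 81 - 56 = 25.
sqrt(25) = 5, so x = (-9 ± 5)/2: x = -2 or x = -7.
Collecting all roots found:

x = -7, x = -2, x = 2


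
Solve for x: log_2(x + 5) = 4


Convert to exponential form: x + 5 = 2^4 = 16
x = 16 - 5 = 11
Check: log_2(11 + 5) = log_2(16) = log_2(16) = 4 ✓

x = 11


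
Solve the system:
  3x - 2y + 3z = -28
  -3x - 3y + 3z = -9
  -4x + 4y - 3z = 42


Using Cramer's rule. Expand each determinant along the first row.
D  = 3*[(-3)*(-3) - 3*4] - (-2)*[(-3)*(-3) - 3*(-4)] + 3*[(-3)*4 - (-3)*(-4)]
  = 3*(-3) - (-2)*(21) + 3*(-24) = -39
Dx = (-28)*[(-3)*(-3) - 3*4] - (-2)*[(-9)*(-3) - 3*42] + 3*[(-9)*4 - (-3)*42]
  = (-28)*(-3) - (-2)*(-99) + 3*(90) = 156
Dy = 3*[(-9)*(-3) - 3*42] - (-28)*[(-3)*(-3) - 3*(-4)] + 3*[(-3)*42 - (-9)*(-4)]
  = 3*(-99) - (-28)*(21) + 3*(-162) = -195
Dz = 3*[(-3)*42 - (-9)*4] - (-2)*[(-3)*42 - (-9)*(-4)] + (-28)*[(-3)*4 - (-3)*(-4)]
  = 3*(-90) - (-2)*(-162) + (-28)*(-24) = 78
x = Dx/D = 156/-39 = -4, y = Dy/D = -195/-39 = 5, z = Dz/D = 78/-39 = -2
Check eq1: (3)(-4) + (-2)(5) + (3)(-2) = -28 = -28 ✓
Check eq2: (-3)(-4) + (-3)(5) + (3)(-2) = -9 = -9 ✓
Check eq3: (-4)(-4) + (4)(5) + (-3)(-2) = 42 = 42 ✓

x = -4, y = 5, z = -2


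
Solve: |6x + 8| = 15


An absolute value equation |expr| = 15 gives two cases:
Case 1: 6x + 8 = 15
  6x = 7, so x = 7/6
Case 2: 6x + 8 = -15
  6x = -23, so x = -23/6

x = -23/6, x = 7/6


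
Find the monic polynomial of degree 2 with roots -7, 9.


A monic polynomial with roots -7, 9 is:
p(x) = (x + 7)(x - 9)
After multiplying by (x + 7): x + 7
After multiplying by (x - 9): x^2 - 2x - 63

x^2 - 2x - 63


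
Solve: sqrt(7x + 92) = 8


Square both sides: 7x + 92 = 8^2 = 64
7x = 64 - 92 = -28
x = -4
Check: sqrt(7*(-4) + 92) = sqrt(64) = 8 ✓

x = -4


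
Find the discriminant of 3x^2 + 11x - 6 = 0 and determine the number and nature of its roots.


For ax^2 + bx + c = 0, discriminant D = b^2 - 4ac
Here a = 3, b = 11, c = -6
D = (11)^2 - 4(3)(-6) = 121 + 72 = 193

D = 193 > 0 but not a perfect square
The equation has 2 distinct real irrational roots.

Discriminant = 193, 2 distinct real irrational roots


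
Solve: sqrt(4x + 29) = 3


Square both sides: 4x + 29 = 3^2 = 9
4x = 9 - 29 = -20
x = -5
Check: sqrt(4*(-5) + 29) = sqrt(9) = 3 ✓

x = -5


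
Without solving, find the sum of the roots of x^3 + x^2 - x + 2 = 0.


By Vieta's formulas for x^3 + bx^2 + cx + d = 0:
  r1 + r2 + r3 = -b/a = -1
  r1*r2 + r1*r3 + r2*r3 = c/a = -1
  r1*r2*r3 = -d/a = -2


Sum = -1


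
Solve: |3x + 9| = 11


An absolute value equation |expr| = 11 gives two cases:
Case 1: 3x + 9 = 11
  3x = 2, so x = 2/3
Case 2: 3x + 9 = -11
  3x = -20, so x = -20/3

x = -20/3, x = 2/3


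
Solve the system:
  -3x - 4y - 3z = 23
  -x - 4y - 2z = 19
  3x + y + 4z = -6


Using Cramer's rule. Expand each determinant along the first row.
D  = (-3)*[(-4)*4 - (-2)*1] - (-4)*[(-1)*4 - (-2)*3] + (-3)*[(-1)*1 - (-4)*3]
  = (-3)*(-14) - (-4)*(2) + (-3)*(11) = 17
Dx = 23*[(-4)*4 - (-2)*1] - (-4)*[19*4 - (-2)*(-6)] + (-3)*[19*1 - (-4)*(-6)]
  = 23*(-14) - (-4)*(64) + (-3)*(-5) = -51
Dy = (-3)*[19*4 - (-2)*(-6)] - 23*[(-1)*4 - (-2)*3] + (-3)*[(-1)*(-6) - 19*3]
  = (-3)*(64) - 23*(2) + (-3)*(-51) = -85
Dz = (-3)*[(-4)*(-6) - 19*1] - (-4)*[(-1)*(-6) - 19*3] + 23*[(-1)*1 - (-4)*3]
  = (-3)*(5) - (-4)*(-51) + 23*(11) = 34
x = Dx/D = -51/17 = -3, y = Dy/D = -85/17 = -5, z = Dz/D = 34/17 = 2
Check eq1: (-3)(-3) + (-4)(-5) + (-3)(2) = 23 = 23 ✓
Check eq2: (-1)(-3) + (-4)(-5) + (-2)(2) = 19 = 19 ✓
Check eq3: (3)(-3) + (1)(-5) + (4)(2) = -6 = -6 ✓

x = -3, y = -5, z = 2


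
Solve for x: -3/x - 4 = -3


Subtract -4 from both sides: -3/x = 1
Multiply both sides by x: -3 = 1 * x
Divide by 1: x = -3

x = -3


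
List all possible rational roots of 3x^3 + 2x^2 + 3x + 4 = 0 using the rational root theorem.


Rational root theorem: possible roots are ±p/q where:
  p divides the constant term (4): p ∈ {1, 2, 4}
  q divides the leading coefficient (3): q ∈ {1, 3}

All possible rational roots: -4, -2, -4/3, -1, -2/3, -1/3, 1/3, 2/3, 1, 4/3, 2, 4

-4, -2, -4/3, -1, -2/3, -1/3, 1/3, 2/3, 1, 4/3, 2, 4


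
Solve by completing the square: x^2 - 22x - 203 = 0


Start: x^2 - 22x - 203 = 0
Move constant: x^2 - 22x = 203
Half of -22 is -11, squared is 121
Add 121 to both sides: x^2 - 22x + 121 = 324
(x - 11)^2 = 324
x - 11 = ±18
x = 11 + 18 = 29 or x = 11 - 18 = -7

x = -7, x = 29


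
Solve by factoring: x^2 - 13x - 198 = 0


We need two numbers that multiply to -198 and add to -13.
Those numbers are -22 and 9 (since (-22) * 9 = -198 and (-22) + 9 = -13).
So x^2 - 13x - 198 = (x - 22)(x + 9) = 0
Setting each factor to zero: x = 22 or x = -9

x = -9, x = 22


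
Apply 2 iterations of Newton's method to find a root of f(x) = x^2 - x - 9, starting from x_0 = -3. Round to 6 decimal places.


Newton's method: x_(n+1) = x_n - f(x_n)/f'(x_n)
f(x) = x^2 - x - 9
f'(x) = 2x - 1

Iteration 1:
  f(-3.000000) = 3.000000
  f'(-3.000000) = -7.000000
  x_1 = -3.000000 - (3.000000)/(-7.000000) = -2.571429

Iteration 2:
  f(-2.571429) = 0.183673
  f'(-2.571429) = -6.142857
  x_2 = -2.571429 - (0.183673)/(-6.142857) = -2.541528

x_2 = -2.541528


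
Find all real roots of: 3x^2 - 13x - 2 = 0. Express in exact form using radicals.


Using the quadratic formula: x = (-b ± sqrt(b^2 - 4ac)) / (2a)
Here a = 3, b = -13, c = -2
Discriminant = b^2 - 4ac = (-13)^2 - 4(3)(-2) = 169 + 24 = 193
Since discriminant = 193 > 0, there are two real roots.
x = (13 ± sqrt(193)) / 6
Numerically: x ≈ 4.4821 or x ≈ -0.1487

x = (13 + sqrt(193)) / 6 or x = (13 - sqrt(193)) / 6


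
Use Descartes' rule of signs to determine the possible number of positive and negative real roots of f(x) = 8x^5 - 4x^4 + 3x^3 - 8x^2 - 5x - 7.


Descartes' rule of signs:

For positive roots, count sign changes in f(x) = 8x^5 - 4x^4 + 3x^3 - 8x^2 - 5x - 7:
Signs of coefficients: +, -, +, -, -, -
Number of sign changes: 3
Possible positive real roots: 3, 1

For negative roots, examine f(-x) = -8x^5 - 4x^4 - 3x^3 - 8x^2 + 5x - 7:
Signs of coefficients: -, -, -, -, +, -
Number of sign changes: 2
Possible negative real roots: 2, 0

Positive roots: 3 or 1; Negative roots: 2 or 0


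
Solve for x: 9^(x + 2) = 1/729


Express both sides with the same base.
1/729 = 9^(-3)
Since the bases match, equate exponents: x + 2 = -3
So x = -3 - (2) = -5

x = -5


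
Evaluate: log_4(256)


We need the exponent such that 4^? = 256
4^4 = 256
Therefore log_4(256) = 4

4


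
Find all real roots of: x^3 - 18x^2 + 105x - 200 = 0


Let p(x) = x^3 - 18x^2 + 105x - 200. By the rational root theorem (leading coefficient 1), any rational root is an integer divisor of 200: try ±1, ±2, ... in turn.
Test x = 1: value = -112 ≠ 0.
Test x = -1: value = -324 ≠ 0.
Test x = 2: value = -54 ≠ 0.
Test x = -2: value = -490 ≠ 0.
Test x = 4: value = -4 ≠ 0.
Test x = -4: value = -972 ≠ 0.
Test x = 5: value = 0 ✓, so (x - 5) is a factor.
Synthetic division by (x - 5): bring down 1; 1(5) - 18 = -13; (-13)(5) + 105 = 40; 40(5) - 200 = 0 → quotient x^2 - 13x + 40, remainder 0.
Solve the quadratic x^2 - 13x + 40 = 0: discriminant = (-13)^2 - 4(1)(40) = 169 - 160 = 9.
sqrt(9) = 3, so x = (13 ± 3)/2: x = 8 or x = 5.

x = 5 (multiplicity 2), x = 8


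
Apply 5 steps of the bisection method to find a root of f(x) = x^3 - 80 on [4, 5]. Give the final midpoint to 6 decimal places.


f(x) = x^3 - 80
f(4) = -16 < 0
f(5) = 45 > 0

Step 1: midpoint = (4.000000 + 5.000000)/2 = 4.500000
  f(4.500000) = 11.125000
  f(mid) > 0, so root is in [4.000000, 4.500000]

Step 2: midpoint = (4.000000 + 4.500000)/2 = 4.250000
  f(4.250000) = -3.234375
  f(mid) < 0, so root is in [4.250000, 4.500000]

Step 3: midpoint = (4.250000 + 4.500000)/2 = 4.375000
  f(4.375000) = 3.740234
  f(mid) > 0, so root is in [4.250000, 4.375000]

Step 4: midpoint = (4.250000 + 4.375000)/2 = 4.312500
  f(4.312500) = 0.202393
  f(mid) > 0, so root is in [4.250000, 4.312500]

Step 5: midpoint = (4.250000 + 4.312500)/2 = 4.281250
  f(4.281250) = -1.528534
  f(mid) < 0, so root is in [4.281250, 4.312500]

midpoint = 4.281250


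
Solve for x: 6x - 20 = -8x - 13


Starting with: 6x - 20 = -8x - 13
Move all x terms to left: (6 + 8)x = -13 + 20
Simplify: 14x = 7
Divide both sides by 14: x = 1/2

x = 1/2


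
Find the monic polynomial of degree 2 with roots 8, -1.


A monic polynomial with roots 8, -1 is:
p(x) = (x - 8)(x + 1)
After multiplying by (x - 8): x - 8
After multiplying by (x + 1): x^2 - 7x - 8

x^2 - 7x - 8


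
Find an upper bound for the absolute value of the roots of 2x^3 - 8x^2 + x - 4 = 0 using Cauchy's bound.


Cauchy's bound: all roots r satisfy |r| <= 1 + max(|a_i/a_n|) for i = 0,...,n-1
where a_n is the leading coefficient.

Coefficients: [2, -8, 1, -4]
Leading coefficient a_n = 2
Ratios |a_i/a_n|: 4, 1/2, 2
Maximum ratio: 4
Cauchy's bound: |r| <= 1 + 4 = 5

Upper bound = 5


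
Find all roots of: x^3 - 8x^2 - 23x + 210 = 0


Let p(x) = x^3 - 8x^2 - 23x + 210. By the rational root theorem (leading coefficient 1), any rational root is an integer divisor of 210: try ±1, ±2, ... in turn.
Test x = 1: value = 180 ≠ 0.
Test x = -1: value = 224 ≠ 0.
Test x = 2: value = 140 ≠ 0.
Test x = -2: value = 216 ≠ 0.
Test x = 3: value = 96 ≠ 0.
Test x = -3: value = 180 ≠ 0.
Test x = 5: value = 20 ≠ 0.
Test x = -5: value = 0 ✓, so (x + 5) is a factor.
Synthetic division by (x + 5): bring down 1; 1(-5) - 8 = -13; (-13)(-5) - 23 = 42; 42(-5) + 210 = 0 → quotient x^2 - 13x + 42, remainder 0.
Solve the quadratic x^2 - 13x + 42 = 0: discriminant = (-13)^2 - 4(1)(42) = 169 - 168 = 1.
sqrt(1) = 1, so x = (13 ± 1)/2: x = 7 or x = 6.
Collecting all roots found:

x = -5, x = 6, x = 7


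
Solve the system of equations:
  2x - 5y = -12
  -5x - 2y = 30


Using Cramer's rule:
Determinant D = (2)(-2) - (-5)(-5) = -4 - 25 = -29
Dx = (-12)(-2) - (30)(-5) = 24 + 150 = 174
Dy = (2)(30) - (-5)(-12) = 60 - 60 = 0
x = Dx/D = 174/-29 = -6
y = Dy/D = 0/-29 = 0

x = -6, y = 0


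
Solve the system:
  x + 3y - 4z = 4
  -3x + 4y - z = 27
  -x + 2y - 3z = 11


Using Cramer's rule. Expand each determinant along the first row.
D  = 1*[4*(-3) - (-1)*2] - 3*[(-3)*(-3) - (-1)*(-1)] + (-4)*[(-3)*2 - 4*(-1)]
  = 1*(-10) - 3*(8) + (-4)*(-2) = -26
Dx = 4*[4*(-3) - (-1)*2] - 3*[27*(-3) - (-1)*11] + (-4)*[27*2 - 4*11]
  = 4*(-10) - 3*(-70) + (-4)*(10) = 130
Dy = 1*[27*(-3) - (-1)*11] - 4*[(-3)*(-3) - (-1)*(-1)] + (-4)*[(-3)*11 - 27*(-1)]
  = 1*(-70) - 4*(8) + (-4)*(-6) = -78
Dz = 1*[4*11 - 27*2] - 3*[(-3)*11 - 27*(-1)] + 4*[(-3)*2 - 4*(-1)]
  = 1*(-10) - 3*(-6) + 4*(-2) = 0
x = Dx/D = 130/-26 = -5, y = Dy/D = -78/-26 = 3, z = Dz/D = 0/-26 = 0
Check eq1: (1)(-5) + (3)(3) + (-4)(0) = 4 = 4 ✓
Check eq2: (-3)(-5) + (4)(3) + (-1)(0) = 27 = 27 ✓
Check eq3: (-1)(-5) + (2)(3) + (-3)(0) = 11 = 11 ✓

x = -5, y = 3, z = 0


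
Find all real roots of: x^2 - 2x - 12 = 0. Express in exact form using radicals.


Using the quadratic formula: x = (-b ± sqrt(b^2 - 4ac)) / (2a)
Here a = 1, b = -2, c = -12
Discriminant = b^2 - 4ac = (-2)^2 - 4(1)(-12) = 4 + 48 = 52
Since discriminant = 52 > 0, there are two real roots.
x = (2 ± 2*sqrt(13)) / 2
Simplifying: x = 1 ± sqrt(13)
Numerically: x ≈ 4.6056 or x ≈ -2.6056

x = 1 + sqrt(13) or x = 1 - sqrt(13)


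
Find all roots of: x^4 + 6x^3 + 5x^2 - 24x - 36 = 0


Let p(x) = x^4 + 6x^3 + 5x^2 - 24x - 36. By the rational root theorem (leading coefficient 1), any rational root is an integer divisor of 36: try ±1, ±2, ... in turn.
Test x = 1: value = -48 ≠ 0.
Test x = -1: value = -12 ≠ 0.
Test x = 2: value = 0 ✓, so (x - 2) is a factor.
Synthetic division by (x - 2): bring down 1; 1(2) + 6 = 8; 8(2) + 5 = 21; 21(2) - 24 = 18; 18(2) - 36 = 0 → quotient x^3 + 8x^2 + 21x + 18, remainder 0.
Continue with the quotient x^3 + 8x^2 + 21x + 18 (candidates must divide 18; re-test x = 2 first in case it repeats).
Test x = 2: value = 100 ≠ 0.
Test x = -2: value = 0 ✓, so (x + 2) is a factor.
Synthetic division by (x + 2): bring down 1; 1(-2) + 8 = 6; 6(-2) + 21 = 9; 9(-2) + 18 = 0 → quotient x^2 + 6x + 9, remainder 0.
Solve the quadratic x^2 + 6x + 9 = 0: discriminant = 6^2 - 4(1)(9) = 36 - 36 = 0.
Discriminant = 0, so a double root: x = -6/2 = -3.
Collecting all roots found:

x = -3 (multiplicity 2), x = -2, x = 2
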